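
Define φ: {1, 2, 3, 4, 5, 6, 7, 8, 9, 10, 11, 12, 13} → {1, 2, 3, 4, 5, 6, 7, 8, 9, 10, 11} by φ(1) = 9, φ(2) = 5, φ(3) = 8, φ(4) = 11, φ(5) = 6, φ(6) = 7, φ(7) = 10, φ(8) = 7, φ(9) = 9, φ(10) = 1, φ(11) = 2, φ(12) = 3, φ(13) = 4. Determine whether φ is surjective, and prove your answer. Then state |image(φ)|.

11

Every element of the codomain has a preimage: 1 = φ(10), 2 = φ(11), 3 = φ(12), 4 = φ(13), 5 = φ(2), 6 = φ(5), 7 = φ(6), 8 = φ(3), 9 = φ(1), 10 = φ(7), 11 = φ(4).
Thus φ is surjective.
The image of φ is {1, 2, 3, 4, 5, 6, 7, 8, 9, 10, 11}, which has 11 elements.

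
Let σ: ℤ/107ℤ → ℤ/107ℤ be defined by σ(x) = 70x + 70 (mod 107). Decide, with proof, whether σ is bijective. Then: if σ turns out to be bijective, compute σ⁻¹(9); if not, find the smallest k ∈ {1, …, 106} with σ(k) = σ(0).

19

Recall that σ is injective if σ(x_1) = σ(x_2) implies x_1 = x_2.
If σ(x_1) = σ(x_2), then 70x_1 ≡ 70x_2 (mod 107). Because gcd(70, 107) = 1, we may cancel 70 to get x_1 ≡ x_2 (mod 107).
We now compute 70⁻¹ mod 107 explicitly. Euclid's algorithm: 107 = 1·70 + 37, 70 = 1·37 + 33, 37 = 1·33 + 4, 33 = 8·4 + 1; back-substituting gives 1 = 26·70 − 17·107, so 70⁻¹ ≡ 26 (mod 107).
Then y ↦ 26(y − 70) is a two-sided inverse to σ, so every y ∈ ℤ/107ℤ has a preimage.
Therefore σ is bijective.
Since σ is bijective, we compute σ⁻¹(9): solve 70x + 70 ≡ 9 (mod 107), i.e. 70x ≡ 46 (mod 107).
Multiplying by 70⁻¹ = 26 gives x ≡ 26·46 = 1196 = 11·107 + 19 ≡ 19 (mod 107).
Check: σ(19) = 70·19 + 70 = 1400 = 13·107 + 9 ≡ 9 (mod 107).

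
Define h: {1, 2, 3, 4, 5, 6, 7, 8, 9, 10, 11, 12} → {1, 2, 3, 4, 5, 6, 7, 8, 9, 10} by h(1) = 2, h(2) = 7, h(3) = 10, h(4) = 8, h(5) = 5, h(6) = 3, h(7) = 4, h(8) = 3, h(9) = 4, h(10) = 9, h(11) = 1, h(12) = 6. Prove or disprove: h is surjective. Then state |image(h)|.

10

Every element of the codomain has a preimage: 1 = h(11), 2 = h(1), 3 = h(6), 4 = h(7), 5 = h(5), 6 = h(12), 7 = h(2), 8 = h(4), 9 = h(10), 10 = h(3).
Hence h is surjective.
The image of h is {1, 2, 3, 4, 5, 6, 7, 8, 9, 10}, which has 10 elements.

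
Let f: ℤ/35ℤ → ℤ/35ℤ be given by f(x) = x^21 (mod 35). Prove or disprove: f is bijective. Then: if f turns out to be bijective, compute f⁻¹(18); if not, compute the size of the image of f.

f(4): Repeated squaring mod 35: 4^1 ≡ 4, 4^2 ≡ 4² = 16, 4^4 ≡ 16² = 256 ≡ 11, 4^8 ≡ 11² = 121 ≡ 16, 4^16 ≡ 16² = 256 ≡ 11. Since 21 = 16 + 4 + 1, 4^21 ≡ 11·11·4: 11·11 = 121 ≡ 16, then 16·4 = 64 ≡ 29. So 4^21 ≡ 29 (mod 35).
f(9): Repeated squaring mod 35: 9^1 ≡ 9, 9^2 ≡ 9² = 81 ≡ 11, 9^4 ≡ 11² = 121 ≡ 16, 9^8 ≡ 16² = 256 ≡ 11, 9^16 ≡ 11² = 121 ≡ 16. Since 21 = 16 + 4 + 1, 9^21 ≡ 16·16·9: 16·16 = 256 ≡ 11, then 11·9 = 99 ≡ 29. So 9^21 ≡ 29 (mod 35).
So f(4) = f(9) = 29 while 4 ≠ 9, therefore f is not injective, hence not bijective.
Since f is not bijective, we determine |image(f)|. Computing x^21 mod 35 for each x (by repeated squaring, reducing mod 35 at every step), the values f(0), f(1), …, f(34) are: 0, 1, 22, 13, 29, 20, 6, 7, 8, 29, 20, 1, 27, 13, 14, 15, 1, 27, 8, 34, 20, 21, 22, 8, 34, 15, 6, 27, 28, 29, 15, 6, 22, 13, 34.
The distinct values are {0, 1, 6, 7, 8, 13, 14, 15, 20, 21, 22, 27, 28, 29, 34}; there are 15 of them.

15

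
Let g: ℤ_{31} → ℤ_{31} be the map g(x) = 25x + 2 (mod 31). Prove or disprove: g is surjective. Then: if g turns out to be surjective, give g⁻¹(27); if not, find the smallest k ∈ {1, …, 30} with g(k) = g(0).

Since gcd(25, 31) = 1, 25 is invertible modulo 31. Euclid's algorithm: 31 = 1·25 + 6, 25 = 4·6 + 1; back-substituting gives 1 = 5·25 − 4·31, so 25⁻¹ ≡ 5 (mod 31).
For any y ∈ ℤ_{31}, x = 5(y − 2) mod 31 satisfies g(x) = 25·5(y − 2) + 2 ≡ y (since 25·5 ≡ 1 mod 31). So every y has a preimage.
Hence g is surjective.
Since g is surjective, we compute g⁻¹(27): solve 25x + 2 ≡ 27 (mod 31), i.e. 25x ≡ 25 (mod 31).
Multiplying by 25⁻¹ = 5 gives x ≡ 5·25 = 125 = 4·31 + 1 ≡ 1 (mod 31).
Check: g(1) = 25·1 + 2 = 27 ≡ 27 (mod 31).

1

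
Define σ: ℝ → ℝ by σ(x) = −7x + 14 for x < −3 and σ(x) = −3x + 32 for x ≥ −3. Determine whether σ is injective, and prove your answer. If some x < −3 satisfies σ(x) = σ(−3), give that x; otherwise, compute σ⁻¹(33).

Both pieces are strictly decreasing (slopes −7 and −3), so each is injective on its own interval.
The left piece maps (−∞, −3) onto (35, ∞); the right piece maps [−3, ∞) onto (−∞, 41].
These images overlap. In particular σ(−3) = 41 (right piece), and solving −7x + 14 = 41 on the left piece gives x = −27/7 < −3.
So σ(−27/7) = σ(−3) with −27/7 ≠ −3, and σ is not injective. This x = −27/7 is the requested value below −3.

-27/7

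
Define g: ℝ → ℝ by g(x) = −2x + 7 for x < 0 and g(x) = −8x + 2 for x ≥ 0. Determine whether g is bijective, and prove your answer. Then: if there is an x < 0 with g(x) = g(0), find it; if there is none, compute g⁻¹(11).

Both pieces are strictly decreasing (slopes −2 and −8), so each is injective on its own interval.
The left piece maps (−∞, 0) onto (7, ∞); the right piece maps [0, ∞) onto (−∞, 2].
The images leave a gap (7 has no preimage), so g is not surjective, hence not bijective.
Because the two images are disjoint, no x < 0 has g(x) = g(0), so we compute g⁻¹(11): 11 lies in (7, ∞), so solve −2x + 7 = 11: x = (11 − 7)/(−2) = −2.

-2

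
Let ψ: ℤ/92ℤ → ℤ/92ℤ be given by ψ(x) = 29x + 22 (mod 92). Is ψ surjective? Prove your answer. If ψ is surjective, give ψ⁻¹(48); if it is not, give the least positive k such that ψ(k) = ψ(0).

Recall that ψ is surjective if every y in the codomain equals ψ(x) for some x in the domain.
Since gcd(29, 92) = 1, 29 is invertible modulo 92. Euclid's algorithm: 92 = 3·29 + 5, 29 = 5·5 + 4, 5 = 1·4 + 1; back-substituting gives 1 = 73·29 − 23·92, so 29⁻¹ ≡ 73 (mod 92).
Then y ↦ 73(y − 22) is a two-sided inverse to ψ, so every y ∈ ℤ/92ℤ has a preimage.
Thus ψ is surjective.
Since ψ is surjective, we find ψ⁻¹(48): we need 29x ≡ 48 − 22 ≡ 26 (mod 92). Using 29⁻¹ = 73: x ≡ 73·26 = 1898 = 20·92 + 58, so x = 58.
Check: ψ(58) = 29·58 + 22 = 1704 = 18·92 + 48 ≡ 48 (mod 92).

58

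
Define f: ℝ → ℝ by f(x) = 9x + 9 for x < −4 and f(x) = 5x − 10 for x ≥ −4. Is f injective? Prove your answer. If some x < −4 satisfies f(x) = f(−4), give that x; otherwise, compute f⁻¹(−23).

Both pieces are strictly increasing (slopes 9 and 5), so each is injective on its own interval.
The left piece maps (−∞, −4) onto (−∞, −27); the right piece maps [−4, ∞) onto [−30, ∞).
These images overlap. In particular f(−4) = −30 (right piece), and solving 9x + 9 = −30 on the left piece gives x = −13/3 < −4.
So f(−13/3) = f(−4) with −13/3 ≠ −4, and f is not injective. This x = −13/3 is the requested value below −4.

-13/3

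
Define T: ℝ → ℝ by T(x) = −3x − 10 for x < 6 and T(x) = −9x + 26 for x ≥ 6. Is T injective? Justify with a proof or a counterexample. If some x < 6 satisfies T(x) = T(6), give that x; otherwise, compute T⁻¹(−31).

19/3

Both pieces are strictly decreasing (slopes −3 and −9), so each is injective on its own interval.
The left piece maps (−∞, 6) onto (−28, ∞); the right piece maps [6, ∞) onto (−∞, −28].
These images are disjoint, so no value is attained by both pieces. Therefore T is injective.
Because the two images are disjoint, no x < 6 has T(x) = T(6), so we compute T⁻¹(−31): −31 lies in (−∞, −28], so solve −9x + 26 = −31: x = (−31 − 26)/(−9) = 19/3.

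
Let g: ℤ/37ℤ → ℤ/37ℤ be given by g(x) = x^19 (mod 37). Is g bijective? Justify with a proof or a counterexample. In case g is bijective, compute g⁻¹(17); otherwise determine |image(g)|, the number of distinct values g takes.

20

Since 37 is prime, the nonzero elements of ℤ/37ℤ form a cyclic group of order 36.
As gcd(19, 36) = 1, raising to the 19th power is a bijection on this group: if a^19 ≡ b^19 then (ab^{−1})^19 = 1, and the only element of order dividing gcd(19, 36) = 1 is 1, so a = b.
With g(0) = 0 this makes g injective on all of ℤ/37ℤ, hence bijective (finite equal-size domain and codomain). In particular g is bijective.
Since g is bijective, we find the preimage of 17. The inverse of x ↦ x^19 on (ℤ/37ℤ)^× is x ↦ x^19, because 19·19 = 361 = 10·36 + 1 ≡ 1 (mod 36) and x^{36} = 1 for x ≠ 0 (Fermat). So g⁻¹(17) = 17^19 mod 37.
Repeated squaring mod 37: 17^1 ≡ 17, 17^2 ≡ 17² = 289 ≡ 30, 17^4 ≡ 30² = 900 ≡ 12, 17^8 ≡ 12² = 144 ≡ 33, 17^16 ≡ 33² = 1089 ≡ 16. Since 19 = 16 + 2 + 1, 17^19 ≡ 16·30·17: 16·30 = 480 ≡ 36, then 36·17 = 612 ≡ 20. So 17^19 ≡ 20 (mod 37).
Hence g⁻¹(17) = 20.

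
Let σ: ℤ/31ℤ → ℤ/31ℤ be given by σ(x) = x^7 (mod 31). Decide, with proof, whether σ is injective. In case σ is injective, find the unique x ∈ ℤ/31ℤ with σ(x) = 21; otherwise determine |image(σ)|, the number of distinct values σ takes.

22

Since 31 is prime, the nonzero elements of ℤ/31ℤ form a cyclic group of order 30.
As gcd(7, 30) = 1, raising to the 7th power is a bijection on this group: if u^7 ≡ v^7 then (uv^{−1})^7 = 1, and the only element of order dividing gcd(7, 30) = 1 is 1, so u = v.
With σ(0) = 0 this makes σ injective on all of ℤ/31ℤ, hence bijective (finite equal-size domain and codomain). In particular σ is injective.
Since σ is injective, we find the preimage of 21. The inverse of x ↦ x^7 on (ℤ/31ℤ)^× is x ↦ x^13, because 7·13 = 91 = 3·30 + 1 ≡ 1 (mod 30) and x^{30} = 1 for x ≠ 0 (Fermat). So σ⁻¹(21) = 21^13 mod 31.
Repeated squaring mod 31: 21^1 ≡ 21, 21^2 ≡ 21² = 441 ≡ 7, 21^4 ≡ 7² = 49 ≡ 18, 21^8 ≡ 18² = 324 ≡ 14. Since 13 = 8 + 4 + 1, 21^13 ≡ 14·18·21: 14·18 = 252 ≡ 4, then 4·21 = 84 ≡ 22. So 21^13 ≡ 22 (mod 31).
Hence σ⁻¹(21) = 22.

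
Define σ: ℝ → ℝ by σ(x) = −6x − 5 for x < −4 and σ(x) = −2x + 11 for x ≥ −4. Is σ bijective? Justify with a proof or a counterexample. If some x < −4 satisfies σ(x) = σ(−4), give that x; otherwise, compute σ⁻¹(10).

Both pieces are strictly decreasing (slopes −6 and −2), so each is injective on its own interval.
The left piece maps (−∞, −4) onto (19, ∞); the right piece maps [−4, ∞) onto (−∞, 19].
Since 19 = 19, the images partition ℝ: σ is injective and surjective, hence bijective.
Because the two images are disjoint, no x < −4 has σ(x) = σ(−4), so we compute σ⁻¹(10): 10 lies in (−∞, 19], so solve −2x + 11 = 10: x = (10 − 11)/(−2) = 1/2.

1/2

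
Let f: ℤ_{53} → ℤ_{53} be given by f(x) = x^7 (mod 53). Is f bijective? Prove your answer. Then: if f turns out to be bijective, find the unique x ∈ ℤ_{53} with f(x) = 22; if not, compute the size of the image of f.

Since 53 is prime, the nonzero elements of ℤ_{53} form a cyclic group of order 52.
As gcd(7, 52) = 1, raising to the 7th power is a bijection on this group: if x_1^7 ≡ x_2^7 then (x_1x_2^{−1})^7 = 1, and the only element of order dividing gcd(7, 52) = 1 is 1, so x_1 = x_2.
With f(0) = 0 this makes f injective on all of ℤ_{53}, hence bijective (finite equal-size domain and codomain). In particular f is bijective.
Since f is bijective, we find the preimage of 22. The inverse of x ↦ x^7 on (ℤ_{53})^× is x ↦ x^15, because 7·15 = 105 = 2·52 + 1 ≡ 1 (mod 52) and x^{52} = 1 for x ≠ 0 (Fermat). So f⁻¹(22) = 22^15 mod 53.
Repeated squaring mod 53: 22^1 ≡ 22, 22^2 ≡ 22² = 484 ≡ 7, 22^4 ≡ 7² = 49, 22^8 ≡ 49² = 2401 ≡ 16. Since 15 = 8 + 4 + 2 + 1, 22^15 ≡ 16·49·7·22: 16·49 = 784 ≡ 42, then 42·7 = 294 ≡ 29, then 29·22 = 638 ≡ 2. So 22^15 ≡ 2 (mod 53).
Hence f⁻¹(22) = 2.

2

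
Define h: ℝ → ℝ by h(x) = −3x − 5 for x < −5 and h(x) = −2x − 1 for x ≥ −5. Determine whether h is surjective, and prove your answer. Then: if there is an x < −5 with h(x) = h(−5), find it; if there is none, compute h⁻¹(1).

Both pieces are strictly decreasing (slopes −3 and −2), so each is injective on its own interval.
The left piece maps (−∞, −5) onto (10, ∞); the right piece maps [−5, ∞) onto (−∞, 9].
The union (10, ∞) ∪ (−∞, 9] omits the interval between 10 and 9; in particular 10 has no preimage. So h is not surjective.
Because the two images are disjoint, no x < −5 has h(x) = h(−5), so we compute h⁻¹(1): 1 lies in (−∞, 9], so solve −2x − 1 = 1: x = (1 + 1)/(−2) = −1.

-1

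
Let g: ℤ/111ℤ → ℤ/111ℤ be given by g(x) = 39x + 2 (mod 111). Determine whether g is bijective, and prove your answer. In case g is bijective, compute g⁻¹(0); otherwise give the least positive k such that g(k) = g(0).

37

We have gcd(39, 111) = 3 > 1. Taking a = 0 and b = 37: g(0) = 2 and g(37) = 39·37 + 2 = 1445 ≡ 2 (mod 111).
So g(0) = g(37) while 0 ≠ 37, therefore g is not injective, hence not bijective.
Since g is not bijective, we find the least positive k with g(k) = g(0): this means 39k ≡ 0 (mod 111), i.e. 111 ∣ 39k. Since gcd(39, 111) = 3, dividing through by 3 this holds exactly when 37 ∣ 13k, and as gcd(13, 37) = 1, exactly when 37 ∣ k.
The smallest positive such k is 37.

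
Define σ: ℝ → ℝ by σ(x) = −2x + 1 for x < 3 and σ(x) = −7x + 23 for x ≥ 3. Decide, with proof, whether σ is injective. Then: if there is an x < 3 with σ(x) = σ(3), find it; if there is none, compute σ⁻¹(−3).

-1/2

Both pieces are strictly decreasing (slopes −2 and −7), so each is injective on its own interval.
The left piece maps (−∞, 3) onto (−5, ∞); the right piece maps [3, ∞) onto (−∞, 2].
These images overlap. In particular σ(3) = 2 (right piece), and solving −2x + 1 = 2 on the left piece gives x = −1/2 < 3.
So σ(−1/2) = σ(3) with −1/2 ≠ 3, and σ is not injective. This x = −1/2 is the requested value below 3.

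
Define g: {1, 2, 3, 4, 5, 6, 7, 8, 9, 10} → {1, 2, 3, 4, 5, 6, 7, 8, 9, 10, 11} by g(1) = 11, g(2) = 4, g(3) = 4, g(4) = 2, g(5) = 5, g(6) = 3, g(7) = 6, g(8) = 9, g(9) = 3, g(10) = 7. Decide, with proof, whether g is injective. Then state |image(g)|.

g(2) = 4 = g(3) with 2 ≠ 3, so g is not injective.
The image of g is {2, 3, 4, 5, 6, 7, 9, 11}, which has 8 elements.

8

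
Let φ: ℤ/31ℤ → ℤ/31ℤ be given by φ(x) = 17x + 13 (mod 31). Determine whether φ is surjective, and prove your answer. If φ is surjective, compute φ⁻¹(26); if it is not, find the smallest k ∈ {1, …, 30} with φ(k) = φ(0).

Since gcd(17, 31) = 1, 17 is invertible modulo 31. Euclid's algorithm: 31 = 1·17 + 14, 17 = 1·14 + 3, 14 = 4·3 + 2, 3 = 1·2 + 1; back-substituting gives 1 = 11·17 − 6·31, so 17⁻¹ ≡ 11 (mod 31).
For any y ∈ ℤ/31ℤ, x = 11(y − 13) mod 31 satisfies φ(x) = 17·11(y − 13) + 13 ≡ y (since 17·11 ≡ 1 mod 31). So every y has a preimage.
So φ is surjective.
Since φ is surjective, we find φ⁻¹(26): we need 17x ≡ 26 − 13 ≡ 13 (mod 31). Using 17⁻¹ = 11: x ≡ 11·13 = 143 = 4·31 + 19, so x = 19.
Check: φ(19) = 17·19 + 13 = 336 = 10·31 + 26 ≡ 26 (mod 31).

19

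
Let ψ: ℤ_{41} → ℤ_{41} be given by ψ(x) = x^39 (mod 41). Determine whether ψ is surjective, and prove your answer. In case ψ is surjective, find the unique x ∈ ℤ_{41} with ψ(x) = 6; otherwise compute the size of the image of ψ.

7

Since 41 is prime, the nonzero elements of ℤ_{41} form a cyclic group of order 40.
As gcd(39, 40) = 1, raising to the 39th power is a bijection on this group: if x_1^39 ≡ x_2^39 then (x_1x_2^{−1})^39 = 1, and the only element of order dividing gcd(39, 40) = 1 is 1, so x_1 = x_2.
With ψ(0) = 0 this makes ψ injective on all of ℤ_{41}, hence bijective (finite equal-size domain and codomain). In particular ψ is surjective.
Since ψ is surjective, we find the preimage of 6. The inverse of x ↦ x^39 on (ℤ_{41})^× is x ↦ x^39, because 39·39 = 1521 = 38·40 + 1 ≡ 1 (mod 40) and x^{40} = 1 for x ≠ 0 (Fermat). So ψ⁻¹(6) = 6^39 mod 41.
Repeated squaring mod 41: 6^1 ≡ 6, 6^2 ≡ 6² = 36, 6^4 ≡ 36² = 1296 ≡ 25, 6^8 ≡ 25² = 625 ≡ 10, 6^16 ≡ 10² = 100 ≡ 18, 6^32 ≡ 18² = 324 ≡ 37. Since 39 = 32 + 4 + 2 + 1, 6^39 ≡ 37·25·36·6: 37·25 = 925 ≡ 23, then 23·36 = 828 ≡ 8, then 8·6 = 48 ≡ 7. So 6^39 ≡ 7 (mod 41).
Hence ψ⁻¹(6) = 7.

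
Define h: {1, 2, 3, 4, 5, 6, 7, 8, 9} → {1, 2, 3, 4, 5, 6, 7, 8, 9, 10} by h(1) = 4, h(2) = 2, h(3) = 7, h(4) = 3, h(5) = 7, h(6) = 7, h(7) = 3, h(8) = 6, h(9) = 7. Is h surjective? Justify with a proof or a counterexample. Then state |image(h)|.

5

No element maps to 1, so h is not surjective.
The image of h is {2, 3, 4, 6, 7}, which has 5 elements.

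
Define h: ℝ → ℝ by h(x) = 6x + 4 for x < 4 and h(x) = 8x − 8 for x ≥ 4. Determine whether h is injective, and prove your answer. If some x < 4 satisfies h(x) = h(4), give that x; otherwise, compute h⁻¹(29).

10/3

Both pieces are strictly increasing (slopes 6 and 8), so each is injective on its own interval.
The left piece maps (−∞, 4) onto (−∞, 28); the right piece maps [4, ∞) onto [24, ∞).
These images overlap. In particular h(4) = 24 (right piece), and solving 6x + 4 = 24 on the left piece gives x = 10/3 < 4.
So h(10/3) = h(4) with 10/3 ≠ 4, and h is not injective. This x = 10/3 is the requested value below 4.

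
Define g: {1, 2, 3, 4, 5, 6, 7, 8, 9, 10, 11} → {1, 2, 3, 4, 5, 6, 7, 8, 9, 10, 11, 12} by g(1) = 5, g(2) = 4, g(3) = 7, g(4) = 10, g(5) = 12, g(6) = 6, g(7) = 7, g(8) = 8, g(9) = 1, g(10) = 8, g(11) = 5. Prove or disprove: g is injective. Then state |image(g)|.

8

g(3) = 7 = g(7) with 3 ≠ 7, so g is not injective.
The image of g is {1, 4, 5, 6, 7, 8, 10, 12}, which has 8 elements.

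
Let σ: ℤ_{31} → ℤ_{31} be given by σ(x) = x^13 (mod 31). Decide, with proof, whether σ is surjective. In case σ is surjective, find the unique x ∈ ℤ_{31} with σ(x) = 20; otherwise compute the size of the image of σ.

Since 31 is prime, the nonzero elements of ℤ_{31} form a cyclic group of order 30.
As gcd(13, 30) = 1, raising to the 13th power is a bijection on this group: if u^13 ≡ v^13 then (uv^{−1})^13 = 1, and the only element of order dividing gcd(13, 30) = 1 is 1, so u = v.
With σ(0) = 0 this makes σ injective on all of ℤ_{31}, hence bijective (finite equal-size domain and codomain). In particular σ is surjective.
Since σ is surjective, we find the preimage of 20. The inverse of x ↦ x^13 on (ℤ_{31})^× is x ↦ x^7, because 13·7 = 91 = 3·30 + 1 ≡ 1 (mod 30) and x^{30} = 1 for x ≠ 0 (Fermat). So σ⁻¹(20) = 20^7 mod 31.
Repeated squaring mod 31: 20^1 ≡ 20, 20^2 ≡ 20² = 400 ≡ 28, 20^4 ≡ 28² = 784 ≡ 9. Since 7 = 4 + 2 + 1, 20^7 ≡ 9·28·20: 9·28 = 252 ≡ 4, then 4·20 = 80 ≡ 18. So 20^7 ≡ 18 (mod 31).
Hence σ⁻¹(20) = 18.

18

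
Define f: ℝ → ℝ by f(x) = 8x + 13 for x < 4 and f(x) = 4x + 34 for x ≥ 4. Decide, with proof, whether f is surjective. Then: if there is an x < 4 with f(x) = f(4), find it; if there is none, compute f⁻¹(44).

31/8

Both pieces are strictly increasing (slopes 8 and 4), so each is injective on its own interval.
The left piece maps (−∞, 4) onto (−∞, 45); the right piece maps [4, ∞) onto [50, ∞).
The union (−∞, 45) ∪ [50, ∞) omits the interval between 45 and 50; in particular 45 has no preimage. So f is not surjective.
Because the two images are disjoint, no x < 4 has f(x) = f(4), so we compute f⁻¹(44): 44 lies in (−∞, 45), so solve 8x + 13 = 44: x = (44 − 13)/8 = 31/8.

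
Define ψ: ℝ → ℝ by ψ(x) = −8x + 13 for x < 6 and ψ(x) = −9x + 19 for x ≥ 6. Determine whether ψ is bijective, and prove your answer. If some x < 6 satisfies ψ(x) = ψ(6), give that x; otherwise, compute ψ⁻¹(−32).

Both pieces are strictly decreasing (slopes −8 and −9), so each is injective on its own interval.
The left piece maps (−∞, 6) onto (−35, ∞); the right piece maps [6, ∞) onto (−∞, −35].
Since −35 = −35, the images partition ℝ: ψ is injective and surjective, hence bijective.
Because the two images are disjoint, no x < 6 has ψ(x) = ψ(6), so we compute ψ⁻¹(−32): −32 lies in (−35, ∞), so solve −8x + 13 = −32: x = (−32 − 13)/(−8) = 45/8.

45/8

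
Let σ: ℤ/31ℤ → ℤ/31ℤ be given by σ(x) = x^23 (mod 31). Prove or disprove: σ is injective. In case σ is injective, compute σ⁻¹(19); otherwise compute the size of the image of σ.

20

Since 31 is prime, the nonzero elements of ℤ/31ℤ form a cyclic group of order 30.
As gcd(23, 30) = 1, raising to the 23rd power is a bijection on this group: if u^23 ≡ v^23 then (uv^{−1})^23 = 1, and the only element of order dividing gcd(23, 30) = 1 is 1, so u = v.
With σ(0) = 0 this makes σ injective on all of ℤ/31ℤ, hence bijective (finite equal-size domain and codomain). In particular σ is injective.
Since σ is injective, we find the preimage of 19. The inverse of x ↦ x^23 on (ℤ/31ℤ)^× is x ↦ x^17, because 23·17 = 391 = 13·30 + 1 ≡ 1 (mod 30) and x^{30} = 1 for x ≠ 0 (Fermat). So σ⁻¹(19) = 19^17 mod 31.
Repeated squaring mod 31: 19^1 ≡ 19, 19^2 ≡ 19² = 361 ≡ 20, 19^4 ≡ 20² = 400 ≡ 28, 19^8 ≡ 28² = 784 ≡ 9, 19^16 ≡ 9² = 81 ≡ 19. Since 17 = 16 + 1, 19^17 ≡ 19·19: 19·19 = 361 ≡ 20. So 19^17 ≡ 20 (mod 31).
Hence σ⁻¹(19) = 20.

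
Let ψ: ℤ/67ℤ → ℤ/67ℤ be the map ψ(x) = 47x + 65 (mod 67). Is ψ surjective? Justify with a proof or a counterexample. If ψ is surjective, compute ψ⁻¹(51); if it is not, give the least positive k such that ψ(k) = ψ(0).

61

Since gcd(47, 67) = 1, 47 is invertible modulo 67. Euclid's algorithm: 67 = 1·47 + 20, 47 = 2·20 + 7, 20 = 2·7 + 6, 7 = 1·6 + 1; back-substituting gives 1 = 10·47 − 7·67, so 47⁻¹ ≡ 10 (mod 67).
Then y ↦ 10(y − 65) is a two-sided inverse to ψ, so every y ∈ ℤ/67ℤ has a preimage.
So ψ is surjective.
Since ψ is surjective, we compute ψ⁻¹(51): solve 47x + 65 ≡ 51 (mod 67), i.e. 47x ≡ 53 (mod 67).
Multiplying by 47⁻¹ = 10 gives x ≡ 10·53 = 530 = 7·67 + 61 ≡ 61 (mod 67).
Check: ψ(61) = 47·61 + 65 = 2932 = 43·67 + 51 ≡ 51 (mod 67).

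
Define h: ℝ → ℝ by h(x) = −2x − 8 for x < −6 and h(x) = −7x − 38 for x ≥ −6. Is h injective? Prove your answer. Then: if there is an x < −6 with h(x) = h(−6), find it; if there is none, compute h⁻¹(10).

-9

Both pieces are strictly decreasing (slopes −2 and −7), so each is injective on its own interval.
The left piece maps (−∞, −6) onto (4, ∞); the right piece maps [−6, ∞) onto (−∞, 4].
These images are disjoint, so no value is attained by both pieces. So h is injective.
Because the two images are disjoint, no x < −6 has h(x) = h(−6), so we compute h⁻¹(10): 10 lies in (4, ∞), so solve −2x − 8 = 10: x = (10 + 8)/(−2) = −9.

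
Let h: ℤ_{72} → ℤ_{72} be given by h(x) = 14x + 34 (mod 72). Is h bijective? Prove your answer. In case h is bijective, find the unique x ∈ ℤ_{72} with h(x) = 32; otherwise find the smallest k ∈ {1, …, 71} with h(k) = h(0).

36

We have gcd(14, 72) = 2 > 1. Taking x_1 = 0 and x_2 = 36: h(0) = 34 and h(36) = 14·36 + 34 = 538 ≡ 34 (mod 72).
So h(0) = h(36) while 0 ≠ 36, hence h is not injective, hence not bijective.
Since h is not bijective, we find the least positive k with h(k) = h(0): this means 14k ≡ 0 (mod 72), i.e. 72 ∣ 14k. Since gcd(14, 72) = 2, dividing through by 2 this holds exactly when 36 ∣ 7k, and as gcd(7, 36) = 1, exactly when 36 ∣ k.
The smallest positive such k is 36.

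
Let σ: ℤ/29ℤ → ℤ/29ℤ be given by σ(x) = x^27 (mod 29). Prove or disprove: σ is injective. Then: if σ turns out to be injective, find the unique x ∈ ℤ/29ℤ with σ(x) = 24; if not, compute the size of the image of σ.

23

Since 29 is prime, the nonzero elements of ℤ/29ℤ form a cyclic group of order 28.
As gcd(27, 28) = 1, raising to the 27th power is a bijection on this group: if s^27 ≡ t^27 then (st^{−1})^27 = 1, and the only element of order dividing gcd(27, 28) = 1 is 1, so s = t.
With σ(0) = 0 this makes σ injective on all of ℤ/29ℤ, hence bijective (finite equal-size domain and codomain). In particular σ is injective.
Since σ is injective, we find the preimage of 24. The inverse of x ↦ x^27 on (ℤ/29ℤ)^× is x ↦ x^27, because 27·27 = 729 = 26·28 + 1 ≡ 1 (mod 28) and x^{28} = 1 for x ≠ 0 (Fermat). So σ⁻¹(24) = 24^27 mod 29.
Repeated squaring mod 29: 24^1 ≡ 24, 24^2 ≡ 24² = 576 ≡ 25, 24^4 ≡ 25² = 625 ≡ 16, 24^8 ≡ 16² = 256 ≡ 24, 24^16 ≡ 24² = 576 ≡ 25. Since 27 = 16 + 8 + 2 + 1, 24^27 ≡ 25·24·25·24: 25·24 = 600 ≡ 20, then 20·25 = 500 ≡ 7, then 7·24 = 168 ≡ 23. So 24^27 ≡ 23 (mod 29).
Hence σ⁻¹(24) = 23.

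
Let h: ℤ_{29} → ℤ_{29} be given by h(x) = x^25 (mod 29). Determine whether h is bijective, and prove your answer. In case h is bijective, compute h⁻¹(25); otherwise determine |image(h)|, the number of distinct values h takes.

16

Since 29 is prime, the nonzero elements of ℤ_{29} form a cyclic group of order 28.
As gcd(25, 28) = 1, raising to the 25th power is a bijection on this group: if s^25 ≡ t^25 then (st^{−1})^25 = 1, and the only element of order dividing gcd(25, 28) = 1 is 1, so s = t.
With h(0) = 0 this makes h injective on all of ℤ_{29}, hence bijective (finite equal-size domain and codomain). In particular h is bijective.
Since h is bijective, we find the preimage of 25. The inverse of x ↦ x^25 on (ℤ_{29})^× is x ↦ x^9, because 25·9 = 225 = 8·28 + 1 ≡ 1 (mod 28) and x^{28} = 1 for x ≠ 0 (Fermat). So h⁻¹(25) = 25^9 mod 29.
Repeated squaring mod 29: 25^1 ≡ 25, 25^2 ≡ 25² = 625 ≡ 16, 25^4 ≡ 16² = 256 ≡ 24, 25^8 ≡ 24² = 576 ≡ 25. Since 9 = 8 + 1, 25^9 ≡ 25·25: 25·25 = 625 ≡ 16. So 25^9 ≡ 16 (mod 29).
Hence h⁻¹(25) = 16.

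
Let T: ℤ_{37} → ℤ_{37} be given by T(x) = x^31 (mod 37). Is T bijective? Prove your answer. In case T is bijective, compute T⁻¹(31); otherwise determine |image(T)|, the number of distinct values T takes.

6

Since 37 is prime, the nonzero elements of ℤ_{37} form a cyclic group of order 36.
As gcd(31, 36) = 1, raising to the 31st power is a bijection on this group: if a^31 ≡ b^31 then (ab^{−1})^31 = 1, and the only element of order dividing gcd(31, 36) = 1 is 1, so a = b.
With T(0) = 0 this makes T injective on all of ℤ_{37}, hence bijective (finite equal-size domain and codomain). In particular T is bijective.
Since T is bijective, we find the preimage of 31. The inverse of x ↦ x^31 on (ℤ_{37})^× is x ↦ x^7, because 31·7 = 217 = 6·36 + 1 ≡ 1 (mod 36) and x^{36} = 1 for x ≠ 0 (Fermat). So T⁻¹(31) = 31^7 mod 37.
Repeated squaring mod 37: 31^1 ≡ 31, 31^2 ≡ 31² = 961 ≡ 36, 31^4 ≡ 36² = 1296 ≡ 1. Since 7 = 4 + 2 + 1, 31^7 ≡ 1·36·31: 1·36 = 36, then 36·31 = 1116 ≡ 6. So 31^7 ≡ 6 (mod 37).
Hence T⁻¹(31) = 6.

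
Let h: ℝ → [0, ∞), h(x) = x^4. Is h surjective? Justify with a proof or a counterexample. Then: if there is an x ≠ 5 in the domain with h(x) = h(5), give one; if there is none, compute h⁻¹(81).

-5

For any y ∈ [0, ∞), x = y^{1/4} ∈ ℝ satisfies x^4 = y, so h is surjective.
For the follow-up, such an x exists: taking x = −5 ∈ ℝ gives h(−5) = 625 = h(5) with −5 ≠ 5.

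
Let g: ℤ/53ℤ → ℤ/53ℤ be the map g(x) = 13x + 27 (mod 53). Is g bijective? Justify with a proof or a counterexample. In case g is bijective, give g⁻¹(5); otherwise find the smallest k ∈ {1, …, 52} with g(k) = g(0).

35

Recall: g is injective if g(u) = g(v) implies u = v.
If g(u) = g(v), then 13u ≡ 13v (mod 53). Because gcd(13, 53) = 1, we may cancel 13 to get u ≡ v (mod 53).
We now compute 13⁻¹ mod 53 explicitly. Euclid's algorithm: 53 = 4·13 + 1; back-substituting gives 1 = 49·13 − 12·53, so 13⁻¹ ≡ 49 (mod 53).
Then y ↦ 49(y − 27) is a two-sided inverse to g, so every y ∈ ℤ/53ℤ has a preimage.
Thus g is bijective.
Since g is bijective, we compute g⁻¹(5): solve 13x + 27 ≡ 5 (mod 53), i.e. 13x ≡ 31 (mod 53).
Multiplying by 13⁻¹ = 49 gives x ≡ 49·31 = 1519 = 28·53 + 35 ≡ 35 (mod 53).
Check: g(35) = 13·35 + 27 = 482 = 9·53 + 5 ≡ 5 (mod 53).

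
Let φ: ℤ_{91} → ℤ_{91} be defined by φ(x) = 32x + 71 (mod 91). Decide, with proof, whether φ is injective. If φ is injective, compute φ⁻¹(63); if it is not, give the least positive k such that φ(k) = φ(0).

68

Suppose φ(u) = φ(v) in ℤ_{91}. Then 32u + 71 ≡ 32v + 71 (mod 91), therefore 32(u − v) ≡ 0 (mod 91).
Since gcd(32, 91) = 1, 32 is invertible modulo 91, hence u − v ≡ 0 (mod 91), i.e. u = v.
Thus φ is injective.
We now compute 32⁻¹ mod 91 explicitly. Euclid's algorithm: 91 = 2·32 + 27, 32 = 1·27 + 5, 27 = 5·5 + 2, 5 = 2·2 + 1; back-substituting gives 1 = 37·32 − 13·91, so 32⁻¹ ≡ 37 (mod 91).
Since φ is injective, we compute φ⁻¹(63): solve 32x + 71 ≡ 63 (mod 91), i.e. 32x ≡ 83 (mod 91).
Multiplying by 32⁻¹ = 37 gives x ≡ 37·83 = 3071 = 33·91 + 68 ≡ 68 (mod 91).
Check: φ(68) = 32·68 + 71 = 2247 = 24·91 + 63 ≡ 63 (mod 91).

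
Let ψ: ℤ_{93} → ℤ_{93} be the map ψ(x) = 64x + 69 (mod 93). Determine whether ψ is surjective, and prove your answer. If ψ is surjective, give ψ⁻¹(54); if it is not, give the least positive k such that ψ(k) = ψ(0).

39

Since gcd(64, 93) = 1, 64 is invertible modulo 93. Euclid's algorithm: 93 = 1·64 + 29, 64 = 2·29 + 6, 29 = 4·6 + 5, 6 = 1·5 + 1; back-substituting gives 1 = 16·64 − 11·93, so 64⁻¹ ≡ 16 (mod 93).
Then y ↦ 16(y − 69) is a two-sided inverse to ψ, so every y ∈ ℤ_{93} has a preimage.
Therefore ψ is surjective.
Since ψ is surjective, we find ψ⁻¹(54): we need 64x ≡ 54 − 69 ≡ 78 (mod 93). Using 64⁻¹ = 16: x ≡ 16·78 = 1248 = 13·93 + 39, so x = 39.
Check: ψ(39) = 64·39 + 69 = 2565 = 27·93 + 54 ≡ 54 (mod 93).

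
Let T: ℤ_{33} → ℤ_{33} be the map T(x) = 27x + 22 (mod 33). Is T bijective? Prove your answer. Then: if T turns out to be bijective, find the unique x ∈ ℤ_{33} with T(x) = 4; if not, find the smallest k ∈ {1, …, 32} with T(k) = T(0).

We have gcd(27, 33) = 3 > 1. Taking s = 0 and t = 11: T(0) = 22 and T(11) = 27·11 + 22 = 319 ≡ 22 (mod 33).
So T(0) = T(11) while 0 ≠ 11, so T is not injective, hence not bijective.
Since T is not bijective, we find the least positive k with T(k) = T(0): this means 27k ≡ 0 (mod 33), i.e. 33 ∣ 27k. Since gcd(27, 33) = 3, dividing through by 3 this holds exactly when 11 ∣ 9k, and as gcd(9, 11) = 1, exactly when 11 ∣ k.
The smallest positive such k is 11.

11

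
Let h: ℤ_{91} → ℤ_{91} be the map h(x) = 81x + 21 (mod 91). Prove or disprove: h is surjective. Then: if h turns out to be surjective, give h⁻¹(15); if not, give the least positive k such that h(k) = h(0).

37

Since gcd(81, 91) = 1, 81 is invertible modulo 91. Euclid's algorithm: 91 = 1·81 + 10, 81 = 8·10 + 1; back-substituting gives 1 = 9·81 − 8·91, so 81⁻¹ ≡ 9 (mod 91).
For any y ∈ ℤ_{91}, x = 9(y − 21) mod 91 satisfies h(x) = 81·9(y − 21) + 21 ≡ y (since 81·9 ≡ 1 mod 91). So every y has a preimage.
So h is surjective.
Since h is surjective, we compute h⁻¹(15): solve 81x + 21 ≡ 15 (mod 91), i.e. 81x ≡ 85 (mod 91).
Multiplying by 81⁻¹ = 9 gives x ≡ 9·85 = 765 = 8·91 + 37 ≡ 37 (mod 91).
Check: h(37) = 81·37 + 21 = 3018 = 33·91 + 15 ≡ 15 (mod 91).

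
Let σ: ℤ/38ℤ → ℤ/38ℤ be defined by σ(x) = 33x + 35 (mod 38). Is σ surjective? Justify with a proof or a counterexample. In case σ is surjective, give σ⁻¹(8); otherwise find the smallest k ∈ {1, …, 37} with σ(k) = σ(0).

Since gcd(33, 38) = 1, 33 is invertible modulo 38. Euclid's algorithm: 38 = 1·33 + 5, 33 = 6·5 + 3, 5 = 1·3 + 2, 3 = 1·2 + 1; back-substituting gives 1 = 15·33 − 13·38, so 33⁻¹ ≡ 15 (mod 38).
For any y ∈ ℤ/38ℤ, x = 15(y − 35) mod 38 satisfies σ(x) = 33·15(y − 35) + 35 ≡ y (since 33·15 ≡ 1 mod 38). So every y has a preimage.
Hence σ is surjective.
Since σ is surjective, we compute σ⁻¹(8): solve 33x + 35 ≡ 8 (mod 38), i.e. 33x ≡ 11 (mod 38).
Multiplying by 33⁻¹ = 15 gives x ≡ 15·11 = 165 = 4·38 + 13 ≡ 13 (mod 38).
Check: σ(13) = 33·13 + 35 = 464 = 12·38 + 8 ≡ 8 (mod 38).

13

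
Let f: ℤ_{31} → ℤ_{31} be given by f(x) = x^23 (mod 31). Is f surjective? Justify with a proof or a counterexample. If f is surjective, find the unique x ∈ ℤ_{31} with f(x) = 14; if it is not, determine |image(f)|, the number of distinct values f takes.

10

Since 31 is prime, the nonzero elements of ℤ_{31} form a cyclic group of order 30.
As gcd(23, 30) = 1, raising to the 23rd power is a bijection on this group: if x_1^23 ≡ x_2^23 then (x_1x_2^{−1})^23 = 1, and the only element of order dividing gcd(23, 30) = 1 is 1, so x_1 = x_2.
With f(0) = 0 this makes f injective on all of ℤ_{31}, hence bijective (finite equal-size domain and codomain). In particular f is surjective.
Since f is surjective, we find the preimage of 14. The inverse of x ↦ x^23 on (ℤ_{31})^× is x ↦ x^17, because 23·17 = 391 = 13·30 + 1 ≡ 1 (mod 30) and x^{30} = 1 for x ≠ 0 (Fermat). So f⁻¹(14) = 14^17 mod 31.
Repeated squaring mod 31: 14^1 ≡ 14, 14^2 ≡ 14² = 196 ≡ 10, 14^4 ≡ 10² = 100 ≡ 7, 14^8 ≡ 7² = 49 ≡ 18, 14^16 ≡ 18² = 324 ≡ 14. Since 17 = 16 + 1, 14^17 ≡ 14·14: 14·14 = 196 ≡ 10. So 14^17 ≡ 10 (mod 31).
Hence f⁻¹(14) = 10.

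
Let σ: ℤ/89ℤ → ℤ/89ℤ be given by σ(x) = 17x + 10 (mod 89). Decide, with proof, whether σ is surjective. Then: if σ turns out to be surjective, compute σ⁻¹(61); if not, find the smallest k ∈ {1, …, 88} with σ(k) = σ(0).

Recall that surjectivity means every element of the codomain has a preimage under σ.
Since gcd(17, 89) = 1, 17 is invertible modulo 89. Euclid's algorithm: 89 = 5·17 + 4, 17 = 4·4 + 1; back-substituting gives 1 = 21·17 − 4·89, so 17⁻¹ ≡ 21 (mod 89).
For any y ∈ ℤ/89ℤ, x = 21(y − 10) mod 89 satisfies σ(x) = 17·21(y − 10) + 10 ≡ y (since 17·21 ≡ 1 mod 89). So every y has a preimage.
Hence σ is surjective.
Since σ is surjective, we compute σ⁻¹(61): solve 17x + 10 ≡ 61 (mod 89), i.e. 17x ≡ 51 (mod 89).
Multiplying by 17⁻¹ = 21 gives x ≡ 21·51 = 1071 = 12·89 + 3 ≡ 3 (mod 89).
Check: σ(3) = 17·3 + 10 = 61 ≡ 61 (mod 89).

3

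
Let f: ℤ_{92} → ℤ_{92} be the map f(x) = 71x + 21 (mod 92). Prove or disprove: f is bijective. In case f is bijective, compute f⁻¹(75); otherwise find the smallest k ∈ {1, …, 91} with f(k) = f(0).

50

By definition, f is injective if f(a) = f(b) implies a = b.
Suppose f(a) = f(b) in ℤ_{92}. Then 71a + 21 ≡ 71b + 21 (mod 92), therefore 71(a − b) ≡ 0 (mod 92).
Since gcd(71, 92) = 1, 71 is invertible modulo 92, hence a − b ≡ 0 (mod 92), i.e. a = b.
We now compute 71⁻¹ mod 92 explicitly. Euclid's algorithm: 92 = 1·71 + 21, 71 = 3·21 + 8, 21 = 2·8 + 5, 8 = 1·5 + 3, 5 = 1·3 + 2, 3 = 1·2 + 1; back-substituting gives 1 = 35·71 − 27·92, so 71⁻¹ ≡ 35 (mod 92).
For any y ∈ ℤ_{92}, x = 35(y − 21) mod 92 satisfies f(x) = 71·35(y − 21) + 21 ≡ y (since 71·35 ≡ 1 mod 92). So every y has a preimage.
Hence f is bijective.
Since f is bijective, we compute f⁻¹(75): solve 71x + 21 ≡ 75 (mod 92), i.e. 71x ≡ 54 (mod 92).
Multiplying by 71⁻¹ = 35 gives x ≡ 35·54 = 1890 = 20·92 + 50 ≡ 50 (mod 92).
Check: f(50) = 71·50 + 21 = 3571 = 38·92 + 75 ≡ 75 (mod 92).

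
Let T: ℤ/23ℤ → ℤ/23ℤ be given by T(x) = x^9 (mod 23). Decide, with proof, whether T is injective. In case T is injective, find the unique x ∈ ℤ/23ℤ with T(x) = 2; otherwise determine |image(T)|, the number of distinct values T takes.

Since 23 is prime, the nonzero elements of ℤ/23ℤ form a cyclic group of order 22.
As gcd(9, 22) = 1, raising to the 9th power is a bijection on this group: if x_1^9 ≡ x_2^9 then (x_1x_2^{−1})^9 = 1, and the only element of order dividing gcd(9, 22) = 1 is 1, so x_1 = x_2.
With T(0) = 0 this makes T injective on all of ℤ/23ℤ, hence bijective (finite equal-size domain and codomain). In particular T is injective.
Since T is injective, we find the preimage of 2. The inverse of x ↦ x^9 on (ℤ/23ℤ)^× is x ↦ x^5, because 9·5 = 45 = 2·22 + 1 ≡ 1 (mod 22) and x^{22} = 1 for x ≠ 0 (Fermat). So T⁻¹(2) = 2^5 mod 23.
Repeated squaring mod 23: 2^1 ≡ 2, 2^2 ≡ 2² = 4, 2^4 ≡ 4² = 16. Since 5 = 4 + 1, 2^5 ≡ 16·2: 16·2 = 32 ≡ 9. So 2^5 ≡ 9 (mod 23).
Hence T⁻¹(2) = 9.

9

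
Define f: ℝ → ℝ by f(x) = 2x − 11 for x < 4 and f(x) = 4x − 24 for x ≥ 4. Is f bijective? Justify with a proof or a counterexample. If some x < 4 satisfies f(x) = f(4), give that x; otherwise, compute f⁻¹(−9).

Both pieces are strictly increasing (slopes 2 and 4), so each is injective on its own interval.
The left piece maps (−∞, 4) onto (−∞, −3); the right piece maps [4, ∞) onto [−8, ∞).
These images overlap. In particular f(4) = −8 (right piece), and solving 2x − 11 = −8 on the left piece gives x = 3/2 < 4.
So f(3/2) = f(4) with 3/2 ≠ 4, and f is not injective, hence not bijective. This x = 3/2 is the requested value below 4.

3/2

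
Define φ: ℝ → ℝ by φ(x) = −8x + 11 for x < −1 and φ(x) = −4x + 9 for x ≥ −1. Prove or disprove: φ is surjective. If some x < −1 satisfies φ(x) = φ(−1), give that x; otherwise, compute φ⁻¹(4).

5/4

Both pieces are strictly decreasing (slopes −8 and −4), so each is injective on its own interval.
The left piece maps (−∞, −1) onto (19, ∞); the right piece maps [−1, ∞) onto (−∞, 13].
The union (19, ∞) ∪ (−∞, 13] omits the interval between 19 and 13; in particular 19 has no preimage. So φ is not surjective.
Because the two images are disjoint, no x < −1 has φ(x) = φ(−1), so we compute φ⁻¹(4): 4 lies in (−∞, 13], so solve −4x + 9 = 4: x = (4 − 9)/(−4) = 5/4.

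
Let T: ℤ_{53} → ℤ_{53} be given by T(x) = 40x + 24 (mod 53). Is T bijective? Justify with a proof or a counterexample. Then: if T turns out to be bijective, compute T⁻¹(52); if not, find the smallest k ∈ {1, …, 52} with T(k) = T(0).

If T(x_1) = T(x_2), then 40x_1 ≡ 40x_2 (mod 53). Because gcd(40, 53) = 1, we may cancel 40 to get x_1 ≡ x_2 (mod 53).
We now compute 40⁻¹ mod 53 explicitly. Euclid's algorithm: 53 = 1·40 + 13, 40 = 3·13 + 1; back-substituting gives 1 = 4·40 − 3·53, so 40⁻¹ ≡ 4 (mod 53).
Then y ↦ 4(y − 24) is a two-sided inverse to T, so every y ∈ ℤ_{53} has a preimage.
So T is bijective.
Since T is bijective, we find T⁻¹(52): we need 40x ≡ 52 − 24 ≡ 28 (mod 53). Using 40⁻¹ = 4: x ≡ 4·28 = 112 = 2·53 + 6, so x = 6.
Check: T(6) = 40·6 + 24 = 264 = 4·53 + 52 ≡ 52 (mod 53).

6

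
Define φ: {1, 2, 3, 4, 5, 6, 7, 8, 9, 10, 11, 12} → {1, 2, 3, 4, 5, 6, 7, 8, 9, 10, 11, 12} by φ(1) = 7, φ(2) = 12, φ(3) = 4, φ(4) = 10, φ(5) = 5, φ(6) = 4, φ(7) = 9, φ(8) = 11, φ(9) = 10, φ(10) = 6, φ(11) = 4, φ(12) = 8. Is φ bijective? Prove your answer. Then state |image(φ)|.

φ(3) = 4 = φ(6) with 3 ≠ 6, so φ is not injective, hence not bijective.
The image of φ is {4, 5, 6, 7, 8, 9, 10, 11, 12}, which has 9 elements.

9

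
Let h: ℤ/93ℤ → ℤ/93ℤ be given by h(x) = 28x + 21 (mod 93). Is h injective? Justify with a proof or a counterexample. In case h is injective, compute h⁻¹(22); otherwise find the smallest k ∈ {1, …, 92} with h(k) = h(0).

Recall: h is injective if h(u) = h(v) implies u = v.
If h(u) = h(v), then 28u ≡ 28v (mod 93). Because gcd(28, 93) = 1, we may cancel 28 to get u ≡ v (mod 93).
Therefore h is injective.
We now compute 28⁻¹ mod 93 explicitly. Euclid's algorithm: 93 = 3·28 + 9, 28 = 3·9 + 1; back-substituting gives 1 = 10·28 − 3·93, so 28⁻¹ ≡ 10 (mod 93).
Since h is injective, we find h⁻¹(22): we need 28x ≡ 22 − 21 ≡ 1 (mod 93). Using 28⁻¹ = 10: x ≡ 10·1 = 10, so x = 10.
Check: h(10) = 28·10 + 21 = 301 = 3·93 + 22 ≡ 22 (mod 93).

10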